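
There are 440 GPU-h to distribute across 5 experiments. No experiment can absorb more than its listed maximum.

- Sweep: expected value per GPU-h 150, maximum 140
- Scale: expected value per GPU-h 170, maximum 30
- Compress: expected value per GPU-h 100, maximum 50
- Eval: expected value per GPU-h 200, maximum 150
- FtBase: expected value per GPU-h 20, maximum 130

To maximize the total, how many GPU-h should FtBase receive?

70

Rank by expected value per GPU-h: Eval 200 > Scale 170 > Sweep 150 > Compress 100 > FtBase 20.
Eval takes 150 to reach its cap of 150 → 290 left.
Scale: +30 to 30 (cap) → 260 left.
Sweep: +140 to 140 (cap) → 120 left.
Compress takes 50 to reach its cap of 50 → 70 left.
FtBase has room for 130 but only 70 remain, so it gets 70.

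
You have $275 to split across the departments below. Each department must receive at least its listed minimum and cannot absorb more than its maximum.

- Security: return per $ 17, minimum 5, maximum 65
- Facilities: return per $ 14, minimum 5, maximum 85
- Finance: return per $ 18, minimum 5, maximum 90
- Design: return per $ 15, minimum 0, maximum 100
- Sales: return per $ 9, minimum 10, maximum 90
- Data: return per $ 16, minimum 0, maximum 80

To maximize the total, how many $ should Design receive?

25

Meeting every minimum uses 5+5+5+0+10+0 = 25 $, leaving 250.
Highest return per $ first: Finance 18 > Security 17 > Data 16 > Design 15 > Facilities 14 > Sales 9.
Give Finance 85 more to hit its cap of 90 ; 165 left.
Give Security 60 more to hit its cap of 65 ; 105 left.
Data takes 80 more to reach its cap of 80 ; 25 left.
Design has room for 100 more but only 25 remain, so it gets 25.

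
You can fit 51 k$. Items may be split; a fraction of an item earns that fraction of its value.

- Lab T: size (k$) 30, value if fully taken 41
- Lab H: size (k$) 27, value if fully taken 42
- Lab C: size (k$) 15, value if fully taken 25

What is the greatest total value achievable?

Best value per unit of size first: Lab C 25/15≈1.67, Lab H 42/27≈1.56, Lab T 41/30≈1.37.
Take all of Lab C (15 k$, value 25) ; 36 k$ left.
Lab H: take in full, 27 k$ for value 42 ; 9 left.
Fill the last 9 k$ with part of Lab T: 9/30 of it earns 12.3.
Total value = 79.3.

79.3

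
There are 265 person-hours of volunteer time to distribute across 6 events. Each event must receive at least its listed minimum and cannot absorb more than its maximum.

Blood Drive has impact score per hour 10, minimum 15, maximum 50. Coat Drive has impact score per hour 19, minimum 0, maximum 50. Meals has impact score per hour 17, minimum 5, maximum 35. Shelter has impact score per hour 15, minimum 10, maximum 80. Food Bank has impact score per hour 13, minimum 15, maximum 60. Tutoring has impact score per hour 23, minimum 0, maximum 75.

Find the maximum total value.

4740

Meeting every minimum uses 15+0+5+10+15+0 = 45 person-hours, leaving 220.
Highest impact score per hour first: Tutoring 23 > Coat Drive 19 > Meals 17 > Shelter 15 > Food Bank 13 > Blood Drive 10.
Give Tutoring 75 more to hit its cap of 75 — 145 left.
Coat Drive: +50 to 50 (cap) — 95 left.
Give Meals 30 more to hit its cap of 35 — 65 left.
Shelter has room for 70 more but only 65 remain, so it gets 75.
Total = 10×15 + 19×50 + 17×35 + 15×75 + 13×15 + 23×75 = 4740.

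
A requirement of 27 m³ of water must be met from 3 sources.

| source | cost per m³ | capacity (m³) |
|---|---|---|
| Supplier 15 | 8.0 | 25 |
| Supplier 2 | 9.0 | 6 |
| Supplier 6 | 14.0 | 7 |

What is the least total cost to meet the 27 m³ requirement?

Fill from the cheapest source first.
Supplier 15 at 8.0: take all 25 m³ — 2 still needed.
Take 2 from Supplier 2 at 9.0 to finish.
Supplier 6: unused.
Cost = 25×8.0 + 2×9.0 = 218.

218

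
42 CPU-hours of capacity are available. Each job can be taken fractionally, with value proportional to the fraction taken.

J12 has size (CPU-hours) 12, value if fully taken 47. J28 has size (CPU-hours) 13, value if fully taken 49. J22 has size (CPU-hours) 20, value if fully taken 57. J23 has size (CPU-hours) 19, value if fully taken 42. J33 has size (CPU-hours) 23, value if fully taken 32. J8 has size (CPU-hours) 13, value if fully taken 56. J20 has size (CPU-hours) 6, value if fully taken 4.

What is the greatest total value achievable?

Sort by value density: J8 56/13≈4.31, J12 47/12≈3.92, J28 49/13≈3.77, J22 57/20≈2.85, J23 42/19≈2.21, J33 32/23≈1.39, J20 4/6≈0.667.
J8: take in full, 13 CPU-hours for value 56 — 29 left.
All 12 CPU-hours of J12 fit (value 47) — 17 remain.
Take all of J28 (13 CPU-hours, value 49) — 4 CPU-hours left.
4 CPU-hours left: a 4/20 share of J22 gives 57×4/20 = 11.4.
Total value = 163.4.

163.4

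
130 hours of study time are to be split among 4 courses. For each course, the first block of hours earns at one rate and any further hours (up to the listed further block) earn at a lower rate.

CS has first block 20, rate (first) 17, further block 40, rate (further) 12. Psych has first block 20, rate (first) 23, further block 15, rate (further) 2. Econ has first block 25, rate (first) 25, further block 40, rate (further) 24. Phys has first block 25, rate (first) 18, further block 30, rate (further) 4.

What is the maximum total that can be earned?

2835

Treat each block as its own option and order by rate: Econ/tier1 25 > Econ/tier2 24 > Psych/tier1 23 > Phys/tier1 18 > CS/tier1 17 > CS/tier2 12 > Phys/tier2 4 > Psych/tier2 2.
Econ tier1 at 25: fill all 25 ; 105 left.
Econ tier2 at 24: fill all 40 ; 65 left.
Psych/tier1 (23): +20 ; 45 left.
Phys tier1 at 18: fill all 25 ; 20 left.
CS/tier1 (17): +20 ; 0 left.
Total = 25×25 + 24×40 + 23×20 + 18×25 + 17×20 = 2835.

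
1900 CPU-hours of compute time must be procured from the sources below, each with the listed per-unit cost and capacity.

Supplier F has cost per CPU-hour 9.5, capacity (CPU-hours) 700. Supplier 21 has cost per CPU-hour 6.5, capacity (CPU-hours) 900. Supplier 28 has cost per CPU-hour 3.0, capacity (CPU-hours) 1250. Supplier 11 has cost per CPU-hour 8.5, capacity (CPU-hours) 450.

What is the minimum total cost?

Fill from the cheapest source first.
Supplier 28 (3.0): use full 1250 → 650 CPU-hours to go.
Take 650 from Supplier 21 at 6.5 to finish.
Supplier 11, Supplier F: unused.
Cost = 1250×3.0 + 650×6.5 = 7975.

7975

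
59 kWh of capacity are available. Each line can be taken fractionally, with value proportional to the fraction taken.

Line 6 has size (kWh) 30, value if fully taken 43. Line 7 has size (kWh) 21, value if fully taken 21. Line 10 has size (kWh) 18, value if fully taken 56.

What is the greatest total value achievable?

110

Rank by value-to-size ratio: Line 10 56/18≈3.11, Line 6 43/30≈1.43, Line 7 21/21≈1.
All 18 kWh of Line 10 fit (value 56) ; 41 remain.
Line 6: take in full, 30 kWh for value 43 ; 11 left.
Only 11 kWh remain; take 11/21 of Line 7 for value 21×11/21 = 11.
Total value = 110.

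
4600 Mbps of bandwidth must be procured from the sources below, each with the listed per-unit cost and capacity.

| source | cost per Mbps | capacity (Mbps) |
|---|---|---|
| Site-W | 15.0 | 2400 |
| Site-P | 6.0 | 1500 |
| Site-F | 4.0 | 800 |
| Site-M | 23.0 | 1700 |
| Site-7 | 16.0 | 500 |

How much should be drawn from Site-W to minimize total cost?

Cheapest first:
Take 800 from Site-F at 4.0 → need 3800 more.
Take 1500 from Site-P at 6.0 → need 2300 more.
Site-W (15.0): take the remaining 2300 → done.
Site-7, Site-M: unused.

2300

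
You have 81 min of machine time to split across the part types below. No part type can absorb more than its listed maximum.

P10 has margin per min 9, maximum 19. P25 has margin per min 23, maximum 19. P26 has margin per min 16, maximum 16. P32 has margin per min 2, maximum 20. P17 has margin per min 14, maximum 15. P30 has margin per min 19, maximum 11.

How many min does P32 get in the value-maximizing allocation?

1

Order the part types by margin per min: P25 23 > P30 19 > P26 16 > P17 14 > P10 9 > P32 2.
P25 takes 19 to reach its cap of 19 → 62 left.
Give P30 11 to hit its cap of 11 → 51 left.
Give P26 16 to hit its cap of 16 → 35 left.
Give P17 15 to hit its cap of 15 → 20 left.
P10: +19 to 19 (cap) → 1 left.
Only 1 left; P32 takes them to reach 1.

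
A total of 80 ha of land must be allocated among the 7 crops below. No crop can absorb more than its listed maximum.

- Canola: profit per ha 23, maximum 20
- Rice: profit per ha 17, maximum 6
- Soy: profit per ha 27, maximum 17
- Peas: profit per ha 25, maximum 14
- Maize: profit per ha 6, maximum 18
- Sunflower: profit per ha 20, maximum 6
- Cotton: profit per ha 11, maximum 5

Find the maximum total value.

1618

Highest profit per ha first: Soy 27 > Peas 25 > Canola 23 > Sunflower 20 > Rice 17 > Cotton 11 > Maize 6.
Soy takes 17 to reach its cap of 17 — 63 left.
Give Peas 14 to hit its cap of 14 — 49 left.
Canola: +20 to 20 (cap) — 29 left.
Sunflower: +6 to 6 (cap) — 23 left.
Rice takes 6 to reach its cap of 6 — 17 left.
Give Cotton 5 to hit its cap of 5 — 12 left.
Only 12 left; Maize takes them to reach 12.
Total = 23×20 + 17×6 + 27×17 + 25×14 + 6×12 + 20×6 + 11×5 = 1618.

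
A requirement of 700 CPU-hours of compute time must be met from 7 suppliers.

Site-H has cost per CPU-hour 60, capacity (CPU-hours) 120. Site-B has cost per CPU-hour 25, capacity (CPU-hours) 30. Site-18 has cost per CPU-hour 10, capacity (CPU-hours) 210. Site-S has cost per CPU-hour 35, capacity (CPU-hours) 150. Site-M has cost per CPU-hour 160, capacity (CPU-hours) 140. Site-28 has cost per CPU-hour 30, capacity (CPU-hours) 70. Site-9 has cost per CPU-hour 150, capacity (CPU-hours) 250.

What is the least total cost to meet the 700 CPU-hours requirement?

35400

Fill from the cheapest supplier first.
Take 210 from Site-18 at 10 — need 490 more.
Site-B (25): use full 30 — 460 CPU-hours to go.
Site-28 at 30: take all 70 CPU-hours — 390 still needed.
Take 150 from Site-S at 35 — need 240 more.
Site-H at 60: take all 120 CPU-hours — 120 still needed.
Site-9 (150): take the remaining 120 — done.
Site-M: unused.
Cost = 210×10 + 30×25 + 70×30 + 150×35 + 120×60 + 120×150 = 35400.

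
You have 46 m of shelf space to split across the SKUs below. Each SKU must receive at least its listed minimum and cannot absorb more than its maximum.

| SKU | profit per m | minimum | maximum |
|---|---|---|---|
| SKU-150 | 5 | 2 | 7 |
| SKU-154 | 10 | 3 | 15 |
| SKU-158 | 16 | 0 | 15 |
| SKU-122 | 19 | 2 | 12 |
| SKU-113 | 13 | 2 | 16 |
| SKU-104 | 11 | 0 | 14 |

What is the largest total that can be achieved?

690

Meeting every minimum uses 2+3+0+2+2+0 = 9 m, leaving 37.
Rank by profit per m: SKU-122 19 > SKU-158 16 > SKU-113 13 > SKU-104 11 > SKU-154 10 > SKU-150 5.
Give SKU-122 10 more to hit its cap of 12 ; 27 left.
Give SKU-158 15 more to hit its cap of 15 ; 12 left.
SKU-113: +12 (room for 14) → 14. Pool exhausted.
Total = 5×2 + 10×3 + 16×15 + 19×12 + 13×14 = 690.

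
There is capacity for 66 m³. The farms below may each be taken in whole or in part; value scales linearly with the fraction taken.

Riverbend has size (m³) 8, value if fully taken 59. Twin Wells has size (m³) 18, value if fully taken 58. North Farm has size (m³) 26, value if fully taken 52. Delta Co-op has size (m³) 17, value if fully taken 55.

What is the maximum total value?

218

Rank by value-to-size ratio: Riverbend 59/8≈7.38, Delta Co-op 55/17≈3.24, Twin Wells 58/18≈3.22, North Farm 52/26≈2.
Take all of Riverbend (8 m³, value 59) → 58 m³ left.
All 17 m³ of Delta Co-op fit (value 55) → 41 remain.
Twin Wells: take in full, 18 m³ for value 58 → 23 left.
Only 23 m³ remain; take 23/26 of North Farm for value 52×23/26 = 46.
Total value = 218.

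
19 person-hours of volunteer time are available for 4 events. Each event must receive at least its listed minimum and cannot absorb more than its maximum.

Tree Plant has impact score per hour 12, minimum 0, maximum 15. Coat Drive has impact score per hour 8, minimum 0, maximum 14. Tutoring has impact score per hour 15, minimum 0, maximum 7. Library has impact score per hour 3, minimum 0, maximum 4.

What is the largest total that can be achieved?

Meeting every minimum uses 0+0+0+0 = 0 person-hours, leaving 19.
Highest impact score per hour first: Tutoring 15 > Tree Plant 12 > Coat Drive 8 > Library 3.
Give Tutoring 7 more to hit its cap of 7 → 12 left.
Tree Plant has room for 15 more but only 12 remain, so it gets 12.
Total = 12×12 + 15×7 = 249.

249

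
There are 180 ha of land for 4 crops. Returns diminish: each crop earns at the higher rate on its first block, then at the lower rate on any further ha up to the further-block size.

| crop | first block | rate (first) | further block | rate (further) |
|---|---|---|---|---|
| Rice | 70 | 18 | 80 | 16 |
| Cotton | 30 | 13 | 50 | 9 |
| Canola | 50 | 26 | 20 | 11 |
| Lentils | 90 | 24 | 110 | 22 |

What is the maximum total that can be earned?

Treat each block as its own option and order by rate: Canola/first 26 > Lentils/first 24 > Lentils/second 22 > Rice/first 18 > Rice/second 16 > Cotton/first 13 > Canola/second 11 > Cotton/second 9.
Canola first at 26: fill all 50 ; 130 left.
Fill Lentils first block (90 at 24) ; 40 left.
40 remain; put them into Lentils second at 22.
Total = 26×50 + 24×90 + 22×40 = 4340.

4340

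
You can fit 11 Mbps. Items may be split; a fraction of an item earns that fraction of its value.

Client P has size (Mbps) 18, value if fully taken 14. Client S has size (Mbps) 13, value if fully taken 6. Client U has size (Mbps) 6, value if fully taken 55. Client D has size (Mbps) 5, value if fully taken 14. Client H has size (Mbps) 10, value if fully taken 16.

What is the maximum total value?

Sort by value density: Client U 55/6≈9.17, Client D 14/5≈2.8, Client H 16/10≈1.6, Client P 14/18≈0.778, Client S 6/13≈0.462.
Take all of Client U (6 Mbps, value 55) ; 5 Mbps left.
Take all of Client D (5 Mbps, value 14) ; 0 Mbps left.
Total value = 69.

69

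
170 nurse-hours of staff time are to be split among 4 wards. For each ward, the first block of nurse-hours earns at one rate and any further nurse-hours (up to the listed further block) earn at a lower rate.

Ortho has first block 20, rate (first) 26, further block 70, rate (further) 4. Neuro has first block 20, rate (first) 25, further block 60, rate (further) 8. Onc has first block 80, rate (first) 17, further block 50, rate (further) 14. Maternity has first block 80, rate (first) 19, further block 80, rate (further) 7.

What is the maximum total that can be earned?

Order all 8 blocks by rate: Ortho/T1 26 > Neuro/T1 25 > Maternity/T1 19 > Onc/T1 17 > Onc/T2 14 > Neuro/T2 8 > Maternity/T2 7 > Ortho/T2 4.
Fill Ortho T1 block (20 at 26) → 150 left.
Fill Neuro T1 block (20 at 25) → 130 left.
Maternity/T1 (19): +80 → 50 left.
50 remain; put them into Onc T1 at 17.
Total = 26×20 + 25×20 + 19×80 + 17×50 = 3390.

3390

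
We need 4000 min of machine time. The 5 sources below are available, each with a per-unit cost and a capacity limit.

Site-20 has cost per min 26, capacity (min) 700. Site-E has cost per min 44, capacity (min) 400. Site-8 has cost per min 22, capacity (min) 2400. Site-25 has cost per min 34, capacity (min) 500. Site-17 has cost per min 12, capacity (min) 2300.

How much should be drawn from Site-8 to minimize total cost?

Cheapest first:
Site-17 (12): use full 2300 ; 1700 min to go.
Site-8 (22): take the remaining 1700 ; done.
Site-20, Site-25, Site-E: unused.

1700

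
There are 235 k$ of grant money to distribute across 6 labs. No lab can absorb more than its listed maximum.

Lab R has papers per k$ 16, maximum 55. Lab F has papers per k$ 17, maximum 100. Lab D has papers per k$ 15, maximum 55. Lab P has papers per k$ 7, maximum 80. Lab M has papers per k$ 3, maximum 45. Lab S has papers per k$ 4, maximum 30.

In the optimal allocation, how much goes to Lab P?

Highest papers per k$ first: Lab F 17 > Lab R 16 > Lab D 15 > Lab P 7 > Lab S 4 > Lab M 3.
Lab F takes 100 to reach its cap of 100 → 135 left.
Lab R: +55 to 55 (cap) → 80 left.
Lab D: +55 to 55 (cap) → 25 left.
Lab P has room for 80 but only 25 remain, so it gets 25.

25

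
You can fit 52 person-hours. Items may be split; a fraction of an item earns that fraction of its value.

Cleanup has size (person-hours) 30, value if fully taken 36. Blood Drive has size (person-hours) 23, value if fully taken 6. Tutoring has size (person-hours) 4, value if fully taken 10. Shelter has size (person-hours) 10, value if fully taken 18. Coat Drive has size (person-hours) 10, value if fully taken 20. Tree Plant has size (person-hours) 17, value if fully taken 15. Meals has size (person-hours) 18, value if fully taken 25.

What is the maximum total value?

Sort by value density: Tutoring 10/4≈2.5, Coat Drive 20/10≈2, Shelter 18/10≈1.8, Meals 25/18≈1.39, Cleanup 36/30≈1.2, Tree Plant 15/17≈0.882, Blood Drive 6/23≈0.261.
Take all of Tutoring (4 person-hours, value 10) → 48 person-hours left.
Take all of Coat Drive (10 person-hours, value 20) → 38 person-hours left.
Shelter: take in full, 10 person-hours for value 18 → 28 left.
All 18 person-hours of Meals fit (value 25) → 10 remain.
Fill the last 10 person-hours with part of Cleanup: 10/30 of it earns 12.
Total value = 85.

85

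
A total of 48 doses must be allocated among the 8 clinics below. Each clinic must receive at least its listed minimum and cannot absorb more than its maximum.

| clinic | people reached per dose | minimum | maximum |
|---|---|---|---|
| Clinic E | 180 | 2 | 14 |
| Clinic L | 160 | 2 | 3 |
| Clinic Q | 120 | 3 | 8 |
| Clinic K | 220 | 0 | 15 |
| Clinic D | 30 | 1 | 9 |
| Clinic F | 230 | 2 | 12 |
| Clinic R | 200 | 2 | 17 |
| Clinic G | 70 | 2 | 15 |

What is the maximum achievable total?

9470

Meeting every minimum uses 2+2+3+0+1+2+2+2 = 14 doses, leaving 34.
Order the clinics by people reached per dose: Clinic F 230 > Clinic K 220 > Clinic R 200 > Clinic E 180 > Clinic L 160 > Clinic Q 120 > Clinic G 70 > Clinic D 30.
Clinic F: +10 to 12 (cap) — 24 left.
Clinic K: +15 to 15 (cap) — 9 left.
Clinic R has room for 15 more but only 9 remain, so it gets 11.
Total = 180×2 + 160×2 + 120×3 + 220×15 + 30×1 + 230×12 + 200×11 + 70×2 = 9470.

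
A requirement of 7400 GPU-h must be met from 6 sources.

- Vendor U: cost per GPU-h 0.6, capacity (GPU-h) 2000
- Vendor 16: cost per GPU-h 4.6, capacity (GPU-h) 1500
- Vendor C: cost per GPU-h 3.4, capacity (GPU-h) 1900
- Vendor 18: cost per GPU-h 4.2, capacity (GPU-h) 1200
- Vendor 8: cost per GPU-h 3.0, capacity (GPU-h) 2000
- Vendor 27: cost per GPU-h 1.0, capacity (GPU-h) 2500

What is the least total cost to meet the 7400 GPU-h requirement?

Use sources in increasing cost order.
Vendor U at 0.6: take all 2000 GPU-h → 5400 still needed.
Vendor 27 (1.0): use full 2500 → 2900 GPU-h to go.
Vendor 8 (3.0): use full 2000 → 900 GPU-h to go.
Vendor C (3.4): take the remaining 900 → done.
Vendor 18, Vendor 16: unused.
Cost = 2000×0.6 + 2500×1.0 + 2000×3.0 + 900×3.4 = 12760.

12760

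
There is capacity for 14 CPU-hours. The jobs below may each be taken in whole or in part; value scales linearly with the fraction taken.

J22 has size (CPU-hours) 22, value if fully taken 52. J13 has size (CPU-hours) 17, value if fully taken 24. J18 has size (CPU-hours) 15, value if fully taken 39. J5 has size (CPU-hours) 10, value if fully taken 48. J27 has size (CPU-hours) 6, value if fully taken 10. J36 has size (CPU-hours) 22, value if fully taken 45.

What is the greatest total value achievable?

Rank by value-to-size ratio: J5 48/10≈4.8, J18 39/15≈2.6, J22 52/22≈2.36, J36 45/22≈2.05, J27 10/6≈1.67, J13 24/17≈1.41.
All 10 CPU-hours of J5 fit (value 48) ; 4 remain.
Only 4 CPU-hours remain; take 4/15 of J18 for value 39×4/15 = 10.4.
Total value = 58.4.

58.4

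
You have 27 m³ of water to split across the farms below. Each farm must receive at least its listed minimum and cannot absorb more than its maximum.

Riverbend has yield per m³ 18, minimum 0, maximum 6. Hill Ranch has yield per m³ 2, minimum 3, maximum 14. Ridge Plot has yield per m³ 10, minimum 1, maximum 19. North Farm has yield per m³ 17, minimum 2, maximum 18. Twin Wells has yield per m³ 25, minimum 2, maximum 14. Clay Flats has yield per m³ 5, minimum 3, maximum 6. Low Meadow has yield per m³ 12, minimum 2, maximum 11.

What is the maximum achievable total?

475

Meeting every minimum uses 0+3+1+2+2+3+2 = 13 m³, leaving 14.
Highest yield per m³ first: Twin Wells 25 > Riverbend 18 > North Farm 17 > Low Meadow 12 > Ridge Plot 10 > Clay Flats 5 > Hill Ranch 2.
Twin Wells takes 12 more to reach its cap of 14 — 2 left.
Only 2 left; Riverbend takes them to reach 2.
Total = 18×2 + 2×3 + 10×1 + 17×2 + 25×14 + 5×3 + 12×2 = 475.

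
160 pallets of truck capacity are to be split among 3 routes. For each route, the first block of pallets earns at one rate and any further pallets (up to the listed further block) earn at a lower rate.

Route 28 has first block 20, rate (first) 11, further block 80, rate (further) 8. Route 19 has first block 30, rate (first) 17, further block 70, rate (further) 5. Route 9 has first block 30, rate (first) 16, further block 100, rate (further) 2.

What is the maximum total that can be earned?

Treat each block as its own option and order by rate: Route 19/first 17 > Route 9/first 16 > Route 28/first 11 > Route 28/second 8 > Route 19/second 5 > Route 9/second 2.
Fill Route 19 first block (30 at 17) → 130 left.
Route 9 first at 16: fill all 30 → 100 left.
Route 28 first at 11: fill all 20 → 80 left.
Fill Route 28 second block (80 at 8) → 0 left.
Total = 17×30 + 16×30 + 11×20 + 8×80 = 1850.

1850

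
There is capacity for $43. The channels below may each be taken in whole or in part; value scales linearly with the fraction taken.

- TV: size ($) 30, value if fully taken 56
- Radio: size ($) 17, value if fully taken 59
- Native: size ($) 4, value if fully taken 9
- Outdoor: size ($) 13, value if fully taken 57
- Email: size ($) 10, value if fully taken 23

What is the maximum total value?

Best value per unit of size first: Outdoor 57/13≈4.38, Radio 59/17≈3.47, Email 23/10≈2.3, Native 9/4≈2.25, TV 56/30≈1.87.
All 13 $ of Outdoor fit (value 57) — 30 remain.
Take all of Radio (17 $, value 59) — 13 $ left.
Take all of Email (10 $, value 23) — 3 $ left.
Fill the last 3 $ with part of Native: 3/4 of it earns 6.75.
Total value = 145.75.

145.75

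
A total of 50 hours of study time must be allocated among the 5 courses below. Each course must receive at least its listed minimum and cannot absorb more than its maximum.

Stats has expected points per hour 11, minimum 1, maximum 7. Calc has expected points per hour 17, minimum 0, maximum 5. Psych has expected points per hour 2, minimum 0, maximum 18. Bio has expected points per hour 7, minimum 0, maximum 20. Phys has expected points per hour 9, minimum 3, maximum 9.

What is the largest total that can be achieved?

401

Meeting every minimum uses 1+0+0+0+3 = 4 hours, leaving 46.
Rank by expected points per hour: Calc 17 > Stats 11 > Phys 9 > Bio 7 > Psych 2.
Calc: +5 to 5 (cap) ; 41 left.
Give Stats 6 more to hit its cap of 7 ; 35 left.
Phys takes 6 more to reach its cap of 9 ; 29 left.
Give Bio 20 more to hit its cap of 20 ; 9 left.
Psych has room for 18 more but only 9 remain, so it gets 9.
Total = 11×7 + 17×5 + 2×9 + 7×20 + 9×9 = 401.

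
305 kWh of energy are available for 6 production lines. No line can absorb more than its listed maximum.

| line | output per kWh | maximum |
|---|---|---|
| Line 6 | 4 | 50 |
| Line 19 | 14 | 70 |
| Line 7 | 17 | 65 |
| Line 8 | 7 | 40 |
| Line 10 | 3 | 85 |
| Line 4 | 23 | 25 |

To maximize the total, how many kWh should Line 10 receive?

55

Order the production lines by output per kWh: Line 4 23 > Line 7 17 > Line 19 14 > Line 8 7 > Line 6 4 > Line 10 3.
Give Line 4 25 to hit its cap of 25 — 280 left.
Line 7: +65 to 65 (cap) — 215 left.
Give Line 19 70 to hit its cap of 70 — 145 left.
Give Line 8 40 to hit its cap of 40 — 105 left.
Line 6: +50 to 50 (cap) — 55 left.
Line 10 has room for 85 but only 55 remain, so it gets 55.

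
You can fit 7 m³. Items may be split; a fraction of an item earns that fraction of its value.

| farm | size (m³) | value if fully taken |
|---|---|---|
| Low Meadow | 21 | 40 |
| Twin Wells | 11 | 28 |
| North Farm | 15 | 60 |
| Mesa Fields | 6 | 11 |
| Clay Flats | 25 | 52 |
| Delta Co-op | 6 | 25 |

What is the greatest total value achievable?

29

Best value per unit of size first: Delta Co-op 25/6≈4.17, North Farm 60/15≈4, Twin Wells 28/11≈2.55, Clay Flats 52/25≈2.08, Low Meadow 40/21≈1.9, Mesa Fields 11/6≈1.83.
Take all of Delta Co-op (6 m³, value 25) → 1 m³ left.
1 m³ left: a 1/15 share of North Farm gives 60×1/15 = 4.
Total value = 29.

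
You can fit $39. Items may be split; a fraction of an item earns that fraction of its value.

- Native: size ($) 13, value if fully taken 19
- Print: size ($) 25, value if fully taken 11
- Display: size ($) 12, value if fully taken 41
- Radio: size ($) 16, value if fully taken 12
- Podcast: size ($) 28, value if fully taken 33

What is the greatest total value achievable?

76.5

Rank by value-to-size ratio: Display 41/12≈3.42, Native 19/13≈1.46, Podcast 33/28≈1.18, Radio 12/16≈0.75, Print 11/25≈0.44.
All 12 $ of Display fit (value 41) — 27 remain.
All 13 $ of Native fit (value 19) — 14 remain.
Only 14 $ remain; take 14/28 of Podcast for value 33×14/28 = 16.5.
Total value = 76.5.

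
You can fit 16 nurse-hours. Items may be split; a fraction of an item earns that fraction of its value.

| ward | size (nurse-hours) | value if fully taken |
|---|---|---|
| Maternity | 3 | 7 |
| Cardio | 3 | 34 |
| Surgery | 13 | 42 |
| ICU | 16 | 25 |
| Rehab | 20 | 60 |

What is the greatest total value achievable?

76

Best value per unit of size first: Cardio 34/3≈11.3, Surgery 42/13≈3.23, Rehab 60/20≈3, Maternity 7/3≈2.33, ICU 25/16≈1.56.
Take all of Cardio (3 nurse-hours, value 34) → 13 nurse-hours left.
Surgery: take in full, 13 nurse-hours for value 42 → 0 left.
Total value = 76.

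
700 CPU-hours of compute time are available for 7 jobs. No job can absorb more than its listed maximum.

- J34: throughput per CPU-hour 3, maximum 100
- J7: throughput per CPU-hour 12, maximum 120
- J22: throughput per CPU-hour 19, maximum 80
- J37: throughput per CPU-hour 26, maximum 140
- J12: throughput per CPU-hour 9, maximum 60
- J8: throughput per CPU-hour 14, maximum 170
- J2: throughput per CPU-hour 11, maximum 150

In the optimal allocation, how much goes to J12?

40

Rank by throughput per CPU-hour: J37 26 > J22 19 > J8 14 > J7 12 > J2 11 > J12 9 > J34 3.
J37: +140 to 140 (cap) → 560 left.
J22 takes 80 to reach its cap of 80 → 480 left.
Give J8 170 to hit its cap of 170 → 310 left.
J7 takes 120 to reach its cap of 120 → 190 left.
J2: +150 to 150 (cap) → 40 left.
Only 40 left; J12 takes them to reach 40.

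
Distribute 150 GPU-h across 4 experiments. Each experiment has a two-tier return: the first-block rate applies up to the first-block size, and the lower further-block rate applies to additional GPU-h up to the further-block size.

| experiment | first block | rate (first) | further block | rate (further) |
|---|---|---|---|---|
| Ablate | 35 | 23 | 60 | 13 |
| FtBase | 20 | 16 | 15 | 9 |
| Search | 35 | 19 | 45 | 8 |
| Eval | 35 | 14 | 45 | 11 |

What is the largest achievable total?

2605

Rank every tier by rate: Ablate/tier1 23 > Search/tier1 19 > FtBase/tier1 16 > Eval/tier1 14 > Ablate/tier2 13 > Eval/tier2 11 > FtBase/tier2 9 > Search/tier2 8.
Ablate tier1 at 23: fill all 35 → 115 left.
Search tier1 at 19: fill all 35 → 80 left.
Fill FtBase tier1 block (20 at 16) → 60 left.
Eval tier1 at 14: fill all 35 → 25 left.
Ablate/tier2: +25 of 60 at 13; pool empty.
Total = 23×35 + 19×35 + 16×20 + 14×35 + 13×25 = 2605.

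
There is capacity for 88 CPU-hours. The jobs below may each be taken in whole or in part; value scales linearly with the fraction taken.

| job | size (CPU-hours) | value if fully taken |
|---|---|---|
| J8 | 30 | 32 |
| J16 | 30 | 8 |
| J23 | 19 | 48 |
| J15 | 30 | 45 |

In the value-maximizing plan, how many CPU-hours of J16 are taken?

9

Best value per unit of size first: J23 48/19≈2.53, J15 45/30≈1.5, J8 32/30≈1.07, J16 8/30≈0.267.
All 19 CPU-hours of J23 fit (value 48) — 69 remain.
J15: take in full, 30 CPU-hours for value 45 — 39 left.
All 30 CPU-hours of J8 fit (value 32) — 9 remain.
9 CPU-hours left: a 9/30 share of J16 gives 8×9/30 = 2.4.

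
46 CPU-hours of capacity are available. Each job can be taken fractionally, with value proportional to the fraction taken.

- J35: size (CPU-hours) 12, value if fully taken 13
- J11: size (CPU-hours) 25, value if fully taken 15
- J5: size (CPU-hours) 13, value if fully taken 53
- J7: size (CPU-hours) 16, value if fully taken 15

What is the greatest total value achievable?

Rank by value-to-size ratio: J5 53/13≈4.08, J35 13/12≈1.08, J7 15/16≈0.938, J11 15/25≈0.6.
All 13 CPU-hours of J5 fit (value 53) — 33 remain.
All 12 CPU-hours of J35 fit (value 13) — 21 remain.
All 16 CPU-hours of J7 fit (value 15) — 5 remain.
Fill the last 5 CPU-hours with part of J11: 5/25 of it earns 3.
Total value = 84.

84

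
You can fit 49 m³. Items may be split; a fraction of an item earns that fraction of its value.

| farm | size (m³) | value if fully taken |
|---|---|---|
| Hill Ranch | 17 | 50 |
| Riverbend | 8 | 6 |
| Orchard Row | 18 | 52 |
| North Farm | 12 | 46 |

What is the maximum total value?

149.5

Rank by value-to-size ratio: North Farm 46/12≈3.83, Hill Ranch 50/17≈2.94, Orchard Row 52/18≈2.89, Riverbend 6/8≈0.75.
Take all of North Farm (12 m³, value 46) ; 37 m³ left.
Hill Ranch: take in full, 17 m³ for value 50 ; 20 left.
Take all of Orchard Row (18 m³, value 52) ; 2 m³ left.
Only 2 m³ remain; take 2/8 of Riverbend for value 6×2/8 = 1.5.
Total value = 149.5.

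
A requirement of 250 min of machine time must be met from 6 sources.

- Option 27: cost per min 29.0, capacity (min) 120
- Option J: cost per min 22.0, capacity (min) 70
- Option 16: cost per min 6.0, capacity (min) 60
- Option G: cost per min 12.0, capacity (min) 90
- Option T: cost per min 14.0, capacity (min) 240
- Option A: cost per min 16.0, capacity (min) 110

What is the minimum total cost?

Cheapest first:
Option 16 at 6.0: take all 60 min ; 190 still needed.
Option G at 12.0: take all 90 min ; 100 still needed.
Take 100 from Option T at 14.0 to finish.
Option A, Option J, Option 27: unused.
Cost = 60×6.0 + 90×12.0 + 100×14.0 = 2840.

2840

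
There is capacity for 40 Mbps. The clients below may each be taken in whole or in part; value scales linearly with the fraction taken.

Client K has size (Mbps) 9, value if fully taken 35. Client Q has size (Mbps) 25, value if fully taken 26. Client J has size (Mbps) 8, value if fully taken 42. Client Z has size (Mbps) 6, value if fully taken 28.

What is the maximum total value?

122.68

Sort by value density: Client J 42/8≈5.25, Client Z 28/6≈4.67, Client K 35/9≈3.89, Client Q 26/25≈1.04.
Take all of Client J (8 Mbps, value 42) — 32 Mbps left.
All 6 Mbps of Client Z fit (value 28) — 26 remain.
Client K: take in full, 9 Mbps for value 35 — 17 left.
Only 17 Mbps remain; take 17/25 of Client Q for value 26×17/25 = 17.68.
Total value = 122.68.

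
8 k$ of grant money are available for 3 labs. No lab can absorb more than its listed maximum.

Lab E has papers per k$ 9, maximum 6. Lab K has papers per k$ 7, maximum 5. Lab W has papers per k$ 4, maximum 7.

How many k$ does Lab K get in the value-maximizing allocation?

2

Order the labs by papers per k$: Lab E 9 > Lab K 7 > Lab W 4.
Give Lab E 6 to hit its cap of 6 ; 2 left.
Only 2 left; Lab K takes them to reach 2.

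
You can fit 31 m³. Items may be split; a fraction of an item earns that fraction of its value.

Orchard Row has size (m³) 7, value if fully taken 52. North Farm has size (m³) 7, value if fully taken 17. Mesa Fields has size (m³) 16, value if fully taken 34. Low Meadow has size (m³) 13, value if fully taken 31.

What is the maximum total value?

Rank by value-to-size ratio: Orchard Row 52/7≈7.43, North Farm 17/7≈2.43, Low Meadow 31/13≈2.38, Mesa Fields 34/16≈2.12.
All 7 m³ of Orchard Row fit (value 52) — 24 remain.
North Farm: take in full, 7 m³ for value 17 — 17 left.
All 13 m³ of Low Meadow fit (value 31) — 4 remain.
Only 4 m³ remain; take 4/16 of Mesa Fields for value 34×4/16 = 8.5.
Total value = 108.5.

108.5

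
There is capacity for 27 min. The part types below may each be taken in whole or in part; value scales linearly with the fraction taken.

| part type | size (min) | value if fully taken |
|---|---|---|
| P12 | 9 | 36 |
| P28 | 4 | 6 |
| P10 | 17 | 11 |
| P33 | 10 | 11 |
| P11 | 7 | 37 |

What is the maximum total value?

Best value per unit of size first: P11 37/7≈5.29, P12 36/9≈4, P28 6/4≈1.5, P33 11/10≈1.1, P10 11/17≈0.647.
All 7 min of P11 fit (value 37) — 20 remain.
P12: take in full, 9 min for value 36 — 11 left.
Take all of P28 (4 min, value 6) — 7 min left.
7 min left: a 7/10 share of P33 gives 11×7/10 = 7.7.
Total value = 86.7.

86.7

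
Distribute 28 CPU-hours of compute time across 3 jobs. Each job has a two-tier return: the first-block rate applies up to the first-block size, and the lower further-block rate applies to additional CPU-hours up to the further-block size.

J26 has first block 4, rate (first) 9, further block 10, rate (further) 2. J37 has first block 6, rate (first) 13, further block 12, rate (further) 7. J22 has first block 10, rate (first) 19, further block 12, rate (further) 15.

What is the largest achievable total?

448

Rank every tier by rate: J22/tier1 19 > J22/tier2 15 > J37/tier1 13 > J26/tier1 9 > J37/tier2 7 > J26/tier2 2.
J22 tier1 at 19: fill all 10 ; 18 left.
J22 tier2 at 15: fill all 12 ; 6 left.
J37/tier1 (13): +6 ; 0 left.
Total = 19×10 + 15×12 + 13×6 = 448.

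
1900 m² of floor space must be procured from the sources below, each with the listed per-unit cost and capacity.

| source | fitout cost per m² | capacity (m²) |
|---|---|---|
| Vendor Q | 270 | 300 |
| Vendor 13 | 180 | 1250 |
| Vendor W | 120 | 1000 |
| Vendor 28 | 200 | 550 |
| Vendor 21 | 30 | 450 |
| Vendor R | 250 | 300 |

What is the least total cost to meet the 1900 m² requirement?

Use sources in increasing cost order.
Vendor 21 (30): use full 450 — 1450 m² to go.
Take 1000 from Vendor W at 120 — need 450 more.
Vendor 13 (180): take the remaining 450 — done.
Vendor 28, Vendor R, Vendor Q: unused.
Cost = 450×30 + 1000×120 + 450×180 = 214500.

214500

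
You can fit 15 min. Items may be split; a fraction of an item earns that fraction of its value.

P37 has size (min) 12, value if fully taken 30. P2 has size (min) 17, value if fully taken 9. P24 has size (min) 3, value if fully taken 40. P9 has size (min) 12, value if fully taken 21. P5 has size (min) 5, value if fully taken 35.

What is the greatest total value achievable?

Best value per unit of size first: P24 40/3≈13.3, P5 35/5≈7, P37 30/12≈2.5, P9 21/12≈1.75, P2 9/17≈0.529.
P24: take in full, 3 min for value 40 — 12 left.
Take all of P5 (5 min, value 35) — 7 min left.
Only 7 min remain; take 7/12 of P37 for value 30×7/12 = 17.5.
Total value = 92.5.

92.5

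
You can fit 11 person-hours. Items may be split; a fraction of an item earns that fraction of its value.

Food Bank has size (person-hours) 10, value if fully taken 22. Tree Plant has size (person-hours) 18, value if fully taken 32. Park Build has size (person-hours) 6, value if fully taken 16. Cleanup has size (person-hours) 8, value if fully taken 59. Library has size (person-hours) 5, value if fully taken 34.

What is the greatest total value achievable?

79.4

Rank by value-to-size ratio: Cleanup 59/8≈7.38, Library 34/5≈6.8, Park Build 16/6≈2.67, Food Bank 22/10≈2.2, Tree Plant 32/18≈1.78.
Cleanup: take in full, 8 person-hours for value 59 ; 3 left.
Fill the last 3 person-hours with part of Library: 3/5 of it earns 20.4.
Total value = 79.4.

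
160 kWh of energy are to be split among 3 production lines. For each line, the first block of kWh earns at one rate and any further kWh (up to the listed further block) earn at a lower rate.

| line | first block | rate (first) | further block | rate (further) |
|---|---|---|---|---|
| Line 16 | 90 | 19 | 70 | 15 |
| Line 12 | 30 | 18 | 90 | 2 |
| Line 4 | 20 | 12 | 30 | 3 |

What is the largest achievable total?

Rank every tier by rate: Line 16/T1 19 > Line 12/T1 18 > Line 16/T2 15 > Line 4/T1 12 > Line 4/T2 3 > Line 12/T2 2.
Line 16 T1 at 19: fill all 90 → 70 left.
Fill Line 12 T1 block (30 at 18) → 40 left.
Line 16/T2: +40 of 70 at 15; pool empty.
Total = 19×90 + 18×30 + 15×40 = 2850.

2850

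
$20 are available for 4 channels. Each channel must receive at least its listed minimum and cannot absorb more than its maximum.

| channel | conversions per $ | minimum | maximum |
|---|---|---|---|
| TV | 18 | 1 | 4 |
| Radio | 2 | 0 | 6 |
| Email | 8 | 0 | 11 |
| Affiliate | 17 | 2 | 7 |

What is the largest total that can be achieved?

263

Meeting every minimum uses 1+0+0+2 = 3 $, leaving 17.
Rank by conversions per $: TV 18 > Affiliate 17 > Email 8 > Radio 2.
TV takes 3 more to reach its cap of 4 → 14 left.
Affiliate: +5 to 7 (cap) → 9 left.
Only 9 left; Email takes them to reach 9.
Total = 18×4 + 8×9 + 17×7 = 263.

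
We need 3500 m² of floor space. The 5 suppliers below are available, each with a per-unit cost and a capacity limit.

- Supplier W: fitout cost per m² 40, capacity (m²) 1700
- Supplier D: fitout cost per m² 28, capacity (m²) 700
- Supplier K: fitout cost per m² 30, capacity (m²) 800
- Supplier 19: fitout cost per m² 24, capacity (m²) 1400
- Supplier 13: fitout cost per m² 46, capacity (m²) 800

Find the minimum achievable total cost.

101200

Use suppliers in increasing cost order.
Supplier 19 at 24: take all 1400 m² → 2100 still needed.
Supplier D (28): use full 700 → 1400 m² to go.
Supplier K (30): use full 800 → 600 m² to go.
Supplier W (40): take the remaining 600 → done.
Supplier 13: unused.
Cost = 1400×24 + 700×28 + 800×30 + 600×40 = 101200.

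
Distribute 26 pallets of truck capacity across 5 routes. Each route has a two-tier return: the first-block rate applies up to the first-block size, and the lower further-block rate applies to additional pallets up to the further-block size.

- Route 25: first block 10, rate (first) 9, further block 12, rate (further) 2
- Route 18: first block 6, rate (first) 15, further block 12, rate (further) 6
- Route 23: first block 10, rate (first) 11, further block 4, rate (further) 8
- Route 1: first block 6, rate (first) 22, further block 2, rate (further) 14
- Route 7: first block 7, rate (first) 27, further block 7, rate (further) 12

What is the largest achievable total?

Order all 10 blocks by rate: Route 7/tier1 27 > Route 1/tier1 22 > Route 18/tier1 15 > Route 1/tier2 14 > Route 7/tier2 12 > Route 23/tier1 11 > Route 25/tier1 9 > Route 23/tier2 8 > Route 18/tier2 6 > Route 25/tier2 2.
Route 7 tier1 at 27: fill all 7 → 19 left.
Route 1 tier1 at 22: fill all 6 → 13 left.
Route 18/tier1 (15): +6 → 7 left.
Fill Route 1 tier2 block (2 at 14) → 5 left.
Route 7/tier2: +5 of 7 at 12; pool empty.
Total = 27×7 + 22×6 + 15×6 + 14×2 + 12×5 = 499.

499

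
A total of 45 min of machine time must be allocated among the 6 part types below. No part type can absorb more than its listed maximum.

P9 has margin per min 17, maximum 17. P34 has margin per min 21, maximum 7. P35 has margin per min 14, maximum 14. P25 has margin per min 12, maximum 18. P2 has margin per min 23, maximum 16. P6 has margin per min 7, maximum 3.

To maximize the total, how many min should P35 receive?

Rank by margin per min: P2 23 > P34 21 > P9 17 > P35 14 > P25 12 > P6 7.
P2 takes 16 to reach its cap of 16 — 29 left.
P34 takes 7 to reach its cap of 7 — 22 left.
Give P9 17 to hit its cap of 17 — 5 left.
P35 has room for 14 but only 5 remain, so it gets 5.

5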